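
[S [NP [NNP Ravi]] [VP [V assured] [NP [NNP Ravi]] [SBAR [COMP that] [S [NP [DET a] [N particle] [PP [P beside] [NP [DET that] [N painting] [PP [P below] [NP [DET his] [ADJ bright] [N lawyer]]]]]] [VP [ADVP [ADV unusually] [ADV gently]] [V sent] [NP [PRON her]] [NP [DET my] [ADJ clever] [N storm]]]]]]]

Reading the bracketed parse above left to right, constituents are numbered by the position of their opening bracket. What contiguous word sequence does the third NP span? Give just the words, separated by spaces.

a particle beside that painting below his bright lawyer

The NP opening brackets appear, in order, over: "Ravi"; "Ravi"; "a particle beside that painting below his bright lawyer"; "that painting below his bright lawyer"; "his bright lawyer"; "her"; "my clever storm". The third one spans "a particle beside that painting below his bright lawyer".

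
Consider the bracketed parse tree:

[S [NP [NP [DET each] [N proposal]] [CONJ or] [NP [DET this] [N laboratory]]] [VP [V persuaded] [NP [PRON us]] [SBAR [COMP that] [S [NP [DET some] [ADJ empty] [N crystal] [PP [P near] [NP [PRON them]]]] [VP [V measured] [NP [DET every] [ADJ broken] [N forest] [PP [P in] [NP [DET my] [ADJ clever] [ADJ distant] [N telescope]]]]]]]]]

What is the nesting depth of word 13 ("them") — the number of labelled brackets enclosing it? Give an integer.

8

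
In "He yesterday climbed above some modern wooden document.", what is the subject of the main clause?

"he" is the NP that combines with the VP headed by "climbed" to form the main clause — the subject.

he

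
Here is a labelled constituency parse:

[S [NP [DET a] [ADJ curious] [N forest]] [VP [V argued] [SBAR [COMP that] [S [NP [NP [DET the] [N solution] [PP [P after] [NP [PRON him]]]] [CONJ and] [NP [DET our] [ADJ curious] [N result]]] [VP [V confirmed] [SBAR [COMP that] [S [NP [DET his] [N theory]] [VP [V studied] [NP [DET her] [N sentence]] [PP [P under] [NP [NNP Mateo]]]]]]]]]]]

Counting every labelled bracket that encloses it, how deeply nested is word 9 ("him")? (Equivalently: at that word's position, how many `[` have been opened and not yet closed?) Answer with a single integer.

Path from the root down to the word: S → VP → SBAR → S → NP → NP → PP → NP → PRON. That is 9 enclosing brackets.

9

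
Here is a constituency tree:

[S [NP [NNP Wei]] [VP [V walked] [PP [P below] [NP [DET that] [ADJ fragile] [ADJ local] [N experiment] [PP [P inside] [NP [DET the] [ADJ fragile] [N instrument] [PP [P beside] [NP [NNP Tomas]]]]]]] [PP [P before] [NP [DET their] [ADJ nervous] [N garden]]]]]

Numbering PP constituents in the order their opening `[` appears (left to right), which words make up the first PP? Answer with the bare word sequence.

below that fragile local experiment inside the fragile instrument beside Tomas

Opening `[PP` markers occur at word positions 3, 8, 12, 14; the first of these opens the constituent [PP below that fragile local experiment inside the fragile instrument beside Tomas].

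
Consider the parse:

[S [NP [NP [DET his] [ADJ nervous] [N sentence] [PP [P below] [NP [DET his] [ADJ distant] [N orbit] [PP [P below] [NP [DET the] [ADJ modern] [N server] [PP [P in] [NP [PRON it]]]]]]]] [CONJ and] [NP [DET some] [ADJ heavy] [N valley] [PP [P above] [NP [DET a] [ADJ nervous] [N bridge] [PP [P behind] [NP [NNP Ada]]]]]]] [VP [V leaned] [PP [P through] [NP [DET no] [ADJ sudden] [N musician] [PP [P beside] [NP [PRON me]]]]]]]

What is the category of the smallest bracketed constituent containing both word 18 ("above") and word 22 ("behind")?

PP

Both words fall inside [PP above a nervous bridge behind Ada] (words 18–23), and no smaller constituent contains them both. Label: PP.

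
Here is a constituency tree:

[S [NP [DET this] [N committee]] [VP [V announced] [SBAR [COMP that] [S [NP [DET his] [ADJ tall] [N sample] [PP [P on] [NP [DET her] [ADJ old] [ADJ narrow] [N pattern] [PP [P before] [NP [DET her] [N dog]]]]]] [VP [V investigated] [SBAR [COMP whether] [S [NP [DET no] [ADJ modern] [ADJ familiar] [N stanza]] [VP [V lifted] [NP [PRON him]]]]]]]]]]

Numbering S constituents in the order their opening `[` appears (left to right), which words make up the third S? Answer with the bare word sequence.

The S opening brackets appear, in order, over: "this committee announced that his tall sample on her old narrow pattern before her dog investigated whether no modern familiar stanza lifted him"; "his tall sample on her old narrow pattern before her dog investigated whether no modern familiar stanza lifted him"; "no modern familiar stanza lifted him". The third one spans "no modern familiar stanza lifted him".

no modern familiar stanza lifted him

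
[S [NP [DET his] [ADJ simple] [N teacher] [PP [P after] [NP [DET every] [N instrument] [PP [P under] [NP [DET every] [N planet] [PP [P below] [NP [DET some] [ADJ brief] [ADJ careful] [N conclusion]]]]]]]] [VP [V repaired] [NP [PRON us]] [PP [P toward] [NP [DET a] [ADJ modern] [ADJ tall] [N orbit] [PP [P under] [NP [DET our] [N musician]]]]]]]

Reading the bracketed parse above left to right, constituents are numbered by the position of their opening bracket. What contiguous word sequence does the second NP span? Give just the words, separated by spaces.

every instrument under every planet below some brief careful conclusion

In left-to-right order the NP constituents are "his simple teacher after every instrument under every planet below some brief careful conclusion"; "every instrument under every planet below some brief careful conclusion"; "every planet below some brief careful conclusion"; "some brief careful conclusion"; "us"; "a modern tall orbit under our musician"; "our musician". Number 2 is "every instrument under every planet below some brief careful conclusion".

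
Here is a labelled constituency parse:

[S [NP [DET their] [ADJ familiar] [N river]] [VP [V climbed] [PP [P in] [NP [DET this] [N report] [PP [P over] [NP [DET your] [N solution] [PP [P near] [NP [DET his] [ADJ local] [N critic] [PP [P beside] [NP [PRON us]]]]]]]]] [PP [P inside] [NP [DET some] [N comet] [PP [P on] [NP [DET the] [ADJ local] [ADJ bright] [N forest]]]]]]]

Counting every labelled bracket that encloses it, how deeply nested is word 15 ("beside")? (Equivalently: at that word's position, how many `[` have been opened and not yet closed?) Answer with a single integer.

The word sits inside P, which is inside PP, inside NP, inside PP, inside NP, inside PP, inside NP, inside PP, inside VP, inside S — 10 brackets in all.

10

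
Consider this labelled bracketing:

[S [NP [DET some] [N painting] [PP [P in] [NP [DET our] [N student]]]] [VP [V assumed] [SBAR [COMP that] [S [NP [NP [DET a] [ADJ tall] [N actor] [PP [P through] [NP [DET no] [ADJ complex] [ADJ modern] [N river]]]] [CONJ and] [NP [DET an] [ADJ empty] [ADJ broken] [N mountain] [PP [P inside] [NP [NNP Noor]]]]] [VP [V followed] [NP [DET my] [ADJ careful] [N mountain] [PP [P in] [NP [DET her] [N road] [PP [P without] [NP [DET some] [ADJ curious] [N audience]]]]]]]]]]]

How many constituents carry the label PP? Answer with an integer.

Scanning left to right, an opening `[PP` appears at word positions 3, 11, 21, 27, 30 — 5 in total.

5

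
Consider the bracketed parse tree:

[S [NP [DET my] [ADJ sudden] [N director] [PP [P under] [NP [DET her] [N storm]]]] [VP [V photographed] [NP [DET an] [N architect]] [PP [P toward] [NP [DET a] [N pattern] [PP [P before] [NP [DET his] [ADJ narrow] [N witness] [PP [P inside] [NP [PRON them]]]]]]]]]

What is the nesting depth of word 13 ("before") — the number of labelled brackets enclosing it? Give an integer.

Path from the root down to the word: S → VP → PP → NP → PP → P. That is 6 enclosing brackets.

6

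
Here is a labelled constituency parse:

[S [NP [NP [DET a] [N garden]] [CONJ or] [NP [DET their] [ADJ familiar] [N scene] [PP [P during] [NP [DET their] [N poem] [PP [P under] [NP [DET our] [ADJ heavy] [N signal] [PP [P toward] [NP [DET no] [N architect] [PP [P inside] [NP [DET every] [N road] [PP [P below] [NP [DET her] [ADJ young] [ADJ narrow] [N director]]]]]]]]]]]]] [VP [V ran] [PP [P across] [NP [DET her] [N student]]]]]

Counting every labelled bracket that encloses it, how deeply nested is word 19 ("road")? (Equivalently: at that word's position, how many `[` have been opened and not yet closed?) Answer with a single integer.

12

Path from the root down to the word: S → NP → NP → PP → NP → PP → NP → PP → NP → PP → NP → N. That is 12 enclosing brackets.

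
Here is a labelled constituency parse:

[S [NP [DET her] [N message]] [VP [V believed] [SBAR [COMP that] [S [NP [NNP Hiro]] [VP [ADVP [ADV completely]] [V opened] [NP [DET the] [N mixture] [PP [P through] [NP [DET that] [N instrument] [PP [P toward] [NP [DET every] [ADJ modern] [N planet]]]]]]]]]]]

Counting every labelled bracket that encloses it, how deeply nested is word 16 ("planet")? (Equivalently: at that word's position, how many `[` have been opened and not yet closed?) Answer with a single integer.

11

Path from the root down to the word: S → VP → SBAR → S → VP → NP → PP → NP → PP → NP → N. That is 11 enclosing brackets.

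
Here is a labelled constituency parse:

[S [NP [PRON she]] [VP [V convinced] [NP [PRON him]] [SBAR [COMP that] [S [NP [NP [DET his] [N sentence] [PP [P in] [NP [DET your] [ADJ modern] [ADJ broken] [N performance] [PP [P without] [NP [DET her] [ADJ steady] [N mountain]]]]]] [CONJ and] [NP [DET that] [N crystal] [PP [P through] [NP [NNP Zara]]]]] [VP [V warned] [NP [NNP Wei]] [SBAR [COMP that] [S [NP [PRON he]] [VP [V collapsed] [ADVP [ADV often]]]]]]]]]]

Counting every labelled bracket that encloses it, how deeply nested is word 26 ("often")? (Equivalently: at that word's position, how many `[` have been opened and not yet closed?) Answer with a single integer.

10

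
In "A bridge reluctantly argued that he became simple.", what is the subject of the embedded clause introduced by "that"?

he

The subject of the embedded clause introduced by "that" is the NP immediately before the verb "became": "he".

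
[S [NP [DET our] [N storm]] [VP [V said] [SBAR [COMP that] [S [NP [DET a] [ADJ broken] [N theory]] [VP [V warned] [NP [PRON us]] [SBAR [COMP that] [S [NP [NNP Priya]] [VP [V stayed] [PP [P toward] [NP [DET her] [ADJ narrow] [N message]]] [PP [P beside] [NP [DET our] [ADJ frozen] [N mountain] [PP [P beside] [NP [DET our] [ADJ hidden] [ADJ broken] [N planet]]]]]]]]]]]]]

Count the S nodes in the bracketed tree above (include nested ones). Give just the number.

3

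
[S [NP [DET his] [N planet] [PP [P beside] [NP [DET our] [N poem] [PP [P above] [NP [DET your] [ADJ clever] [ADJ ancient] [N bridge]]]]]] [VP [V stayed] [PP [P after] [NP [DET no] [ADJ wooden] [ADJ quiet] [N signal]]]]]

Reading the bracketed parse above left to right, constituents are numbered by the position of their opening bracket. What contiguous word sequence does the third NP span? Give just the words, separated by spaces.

The NP opening brackets appear, in order, over: "his planet beside our poem above your clever ancient bridge"; "our poem above your clever ancient bridge"; "your clever ancient bridge"; "no wooden quiet signal". The third one spans "your clever ancient bridge".

your clever ancient bridge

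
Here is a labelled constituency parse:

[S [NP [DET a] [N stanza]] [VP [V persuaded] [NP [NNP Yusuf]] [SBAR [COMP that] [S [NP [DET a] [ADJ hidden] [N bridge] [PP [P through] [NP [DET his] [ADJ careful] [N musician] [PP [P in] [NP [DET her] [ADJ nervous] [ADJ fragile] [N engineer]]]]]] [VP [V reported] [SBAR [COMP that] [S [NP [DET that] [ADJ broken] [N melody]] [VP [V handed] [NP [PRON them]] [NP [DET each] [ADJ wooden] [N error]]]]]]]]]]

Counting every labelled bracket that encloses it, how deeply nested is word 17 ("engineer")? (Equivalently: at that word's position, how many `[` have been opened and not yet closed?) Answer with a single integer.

The word sits inside N, which is inside NP, inside PP, inside NP, inside PP, inside NP, inside S, inside SBAR, inside VP, inside S — 10 brackets in all.

10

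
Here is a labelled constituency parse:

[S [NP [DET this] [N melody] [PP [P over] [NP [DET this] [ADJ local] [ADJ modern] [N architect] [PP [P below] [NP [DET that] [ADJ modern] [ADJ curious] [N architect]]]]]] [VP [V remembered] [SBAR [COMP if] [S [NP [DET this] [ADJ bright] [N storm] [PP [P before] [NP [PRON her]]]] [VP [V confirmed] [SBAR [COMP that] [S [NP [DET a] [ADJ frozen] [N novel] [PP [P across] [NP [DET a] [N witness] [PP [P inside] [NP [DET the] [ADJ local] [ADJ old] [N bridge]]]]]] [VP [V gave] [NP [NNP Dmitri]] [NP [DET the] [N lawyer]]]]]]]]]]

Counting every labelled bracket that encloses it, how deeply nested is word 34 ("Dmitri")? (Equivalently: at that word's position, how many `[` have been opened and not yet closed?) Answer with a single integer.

Counting open brackets not yet closed at "Dmitri": [S [VP [SBAR [S [VP [SBAR [S [VP [NP [NNP = 10.

10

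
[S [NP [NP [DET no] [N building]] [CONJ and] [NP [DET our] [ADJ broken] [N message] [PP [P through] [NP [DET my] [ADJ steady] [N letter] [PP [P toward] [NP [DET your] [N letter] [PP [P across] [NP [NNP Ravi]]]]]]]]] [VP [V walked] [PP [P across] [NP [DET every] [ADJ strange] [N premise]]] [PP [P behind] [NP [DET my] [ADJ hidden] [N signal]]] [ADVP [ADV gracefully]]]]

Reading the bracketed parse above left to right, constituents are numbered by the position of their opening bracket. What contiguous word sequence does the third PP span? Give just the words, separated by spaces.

across Ravi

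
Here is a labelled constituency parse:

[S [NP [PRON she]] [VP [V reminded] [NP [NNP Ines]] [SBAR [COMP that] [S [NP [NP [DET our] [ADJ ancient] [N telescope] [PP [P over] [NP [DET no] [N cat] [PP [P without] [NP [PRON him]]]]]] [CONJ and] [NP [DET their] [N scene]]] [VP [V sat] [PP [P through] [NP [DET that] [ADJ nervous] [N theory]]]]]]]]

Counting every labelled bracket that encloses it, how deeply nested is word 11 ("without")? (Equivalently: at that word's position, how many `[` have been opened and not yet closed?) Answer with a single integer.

The word sits inside P, which is inside PP, inside NP, inside PP, inside NP, inside NP, inside S, inside SBAR, inside VP, inside S — 10 brackets in all.

10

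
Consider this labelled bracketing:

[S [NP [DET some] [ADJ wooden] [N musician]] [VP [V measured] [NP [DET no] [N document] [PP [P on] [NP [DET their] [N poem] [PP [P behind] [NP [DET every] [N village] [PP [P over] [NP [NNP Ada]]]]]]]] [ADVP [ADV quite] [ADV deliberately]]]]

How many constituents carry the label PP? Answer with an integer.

Listing each PP by its span: [PP on their poem behind every village over Ada]; [PP behind every village over Ada]; [PP over Ada] — that makes 3.

3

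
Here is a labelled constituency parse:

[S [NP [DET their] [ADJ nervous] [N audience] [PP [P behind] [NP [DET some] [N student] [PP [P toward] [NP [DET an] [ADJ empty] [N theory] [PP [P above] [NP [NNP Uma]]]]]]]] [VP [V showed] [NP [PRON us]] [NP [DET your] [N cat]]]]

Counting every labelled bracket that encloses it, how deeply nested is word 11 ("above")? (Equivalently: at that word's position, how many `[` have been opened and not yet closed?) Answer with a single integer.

8

The word sits inside P, which is inside PP, inside NP, inside PP, inside NP, inside PP, inside NP, inside S — 8 brackets in all.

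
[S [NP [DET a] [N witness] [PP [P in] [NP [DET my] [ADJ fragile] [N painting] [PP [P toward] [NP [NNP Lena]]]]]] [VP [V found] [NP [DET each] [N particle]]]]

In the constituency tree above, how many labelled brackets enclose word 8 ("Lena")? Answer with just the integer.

7

Counting open brackets not yet closed at "Lena": [S [NP [PP [NP [PP [NP [NNP = 7.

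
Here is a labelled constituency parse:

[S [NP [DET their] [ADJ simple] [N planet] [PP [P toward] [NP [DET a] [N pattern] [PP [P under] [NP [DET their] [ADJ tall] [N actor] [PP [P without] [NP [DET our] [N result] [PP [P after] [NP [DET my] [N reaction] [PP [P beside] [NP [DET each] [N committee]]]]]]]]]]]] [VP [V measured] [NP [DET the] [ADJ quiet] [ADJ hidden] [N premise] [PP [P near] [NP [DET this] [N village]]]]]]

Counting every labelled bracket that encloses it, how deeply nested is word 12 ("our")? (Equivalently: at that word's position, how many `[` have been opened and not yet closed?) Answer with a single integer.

9

The word sits inside DET, which is inside NP, inside PP, inside NP, inside PP, inside NP, inside PP, inside NP, inside S — 9 brackets in all.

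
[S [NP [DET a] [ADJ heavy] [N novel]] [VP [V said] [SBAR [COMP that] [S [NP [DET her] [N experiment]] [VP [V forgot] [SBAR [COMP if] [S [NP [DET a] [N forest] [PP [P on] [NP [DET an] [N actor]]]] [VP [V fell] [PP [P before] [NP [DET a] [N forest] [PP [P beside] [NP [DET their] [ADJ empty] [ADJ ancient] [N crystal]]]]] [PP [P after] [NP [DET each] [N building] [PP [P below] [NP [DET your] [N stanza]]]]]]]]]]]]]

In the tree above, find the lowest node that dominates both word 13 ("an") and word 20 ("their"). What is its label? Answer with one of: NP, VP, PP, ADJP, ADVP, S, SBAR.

S

Both words fall inside [S a forest on an actor fell before a forest beside their empty ancient crystal after each building below your stanza] (words 10–29), and no smaller constituent contains them both. Label: S.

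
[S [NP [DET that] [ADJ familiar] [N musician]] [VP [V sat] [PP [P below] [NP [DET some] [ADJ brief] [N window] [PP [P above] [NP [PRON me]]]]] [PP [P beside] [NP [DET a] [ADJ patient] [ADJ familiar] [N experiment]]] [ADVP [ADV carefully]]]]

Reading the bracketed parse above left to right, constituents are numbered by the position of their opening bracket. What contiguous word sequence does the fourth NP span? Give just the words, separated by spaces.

The NP opening brackets appear, in order, over: "that familiar musician"; "some brief window above me"; "me"; "a patient familiar experiment". The fourth one spans "a patient familiar experiment".

a patient familiar experiment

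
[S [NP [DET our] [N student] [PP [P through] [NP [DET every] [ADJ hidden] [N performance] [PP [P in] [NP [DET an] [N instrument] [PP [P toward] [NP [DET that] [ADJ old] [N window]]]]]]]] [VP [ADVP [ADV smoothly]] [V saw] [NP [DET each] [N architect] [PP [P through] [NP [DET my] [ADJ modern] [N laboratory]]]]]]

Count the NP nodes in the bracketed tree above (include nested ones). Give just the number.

Listing each NP by its span: [NP our student through every hidden performance in an instrument toward that old window]; [NP every hidden performance in an instrument toward that old window]; [NP an instrument toward that old window]; [NP that old window]; [NP each architect through my modern laboratory]; [NP my modern laboratory] — that makes 6.

6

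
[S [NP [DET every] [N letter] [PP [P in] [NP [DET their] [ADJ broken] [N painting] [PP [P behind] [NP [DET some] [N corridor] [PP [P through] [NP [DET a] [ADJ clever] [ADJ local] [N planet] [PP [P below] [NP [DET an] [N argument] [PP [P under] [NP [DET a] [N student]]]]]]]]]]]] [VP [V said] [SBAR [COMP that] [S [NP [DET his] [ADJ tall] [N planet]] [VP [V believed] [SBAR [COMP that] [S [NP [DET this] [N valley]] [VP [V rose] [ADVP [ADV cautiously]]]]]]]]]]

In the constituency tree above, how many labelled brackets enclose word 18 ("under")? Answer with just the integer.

12

The word sits inside P, which is inside PP, inside NP, inside PP, inside NP, inside PP, inside NP, inside PP, inside NP, inside PP, inside NP, inside S — 12 brackets in all.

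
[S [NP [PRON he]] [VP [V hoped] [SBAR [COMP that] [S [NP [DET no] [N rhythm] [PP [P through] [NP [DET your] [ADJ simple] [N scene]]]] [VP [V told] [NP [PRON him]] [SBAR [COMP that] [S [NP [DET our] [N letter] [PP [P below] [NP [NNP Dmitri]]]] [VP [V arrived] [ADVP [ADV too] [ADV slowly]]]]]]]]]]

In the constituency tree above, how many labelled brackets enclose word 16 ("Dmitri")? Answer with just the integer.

Path from the root down to the word: S → VP → SBAR → S → VP → SBAR → S → NP → PP → NP → NNP. That is 11 enclosing brackets.

11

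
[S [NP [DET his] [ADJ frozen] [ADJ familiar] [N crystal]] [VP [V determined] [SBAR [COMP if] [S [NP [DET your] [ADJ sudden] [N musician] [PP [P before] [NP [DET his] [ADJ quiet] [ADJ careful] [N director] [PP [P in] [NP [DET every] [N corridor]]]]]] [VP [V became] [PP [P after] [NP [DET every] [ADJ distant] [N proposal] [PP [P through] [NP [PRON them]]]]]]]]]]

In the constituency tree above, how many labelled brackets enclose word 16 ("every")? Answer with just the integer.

10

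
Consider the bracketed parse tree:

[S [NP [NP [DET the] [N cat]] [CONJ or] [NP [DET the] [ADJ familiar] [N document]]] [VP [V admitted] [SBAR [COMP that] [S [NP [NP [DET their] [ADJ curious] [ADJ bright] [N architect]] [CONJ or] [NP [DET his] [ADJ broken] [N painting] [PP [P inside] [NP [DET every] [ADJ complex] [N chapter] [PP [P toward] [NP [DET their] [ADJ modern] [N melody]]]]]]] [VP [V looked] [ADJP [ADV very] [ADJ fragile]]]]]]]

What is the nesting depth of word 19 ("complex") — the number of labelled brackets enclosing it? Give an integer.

9

The word sits inside ADJ, which is inside NP, inside PP, inside NP, inside NP, inside S, inside SBAR, inside VP, inside S — 9 brackets in all.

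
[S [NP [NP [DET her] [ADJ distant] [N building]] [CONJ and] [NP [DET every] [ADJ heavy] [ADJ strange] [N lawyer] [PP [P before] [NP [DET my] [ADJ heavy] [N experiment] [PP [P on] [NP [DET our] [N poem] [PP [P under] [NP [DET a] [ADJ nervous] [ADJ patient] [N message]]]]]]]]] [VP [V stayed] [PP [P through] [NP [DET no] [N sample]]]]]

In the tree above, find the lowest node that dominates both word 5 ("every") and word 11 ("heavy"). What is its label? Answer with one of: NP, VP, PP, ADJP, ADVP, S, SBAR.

NP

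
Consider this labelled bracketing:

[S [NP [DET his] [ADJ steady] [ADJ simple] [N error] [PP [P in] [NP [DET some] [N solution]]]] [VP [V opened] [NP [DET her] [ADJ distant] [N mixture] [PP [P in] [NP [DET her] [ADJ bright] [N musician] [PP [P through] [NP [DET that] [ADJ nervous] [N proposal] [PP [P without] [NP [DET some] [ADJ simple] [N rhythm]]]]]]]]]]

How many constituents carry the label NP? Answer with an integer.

6

Listing each NP by its span: [NP his steady simple error in some solution]; [NP some solution]; [NP her distant mixture in her bright musician through that nervous proposal without some simple rhythm]; [NP her bright musician through that nervous proposal without some simple rhythm]; [NP that nervous proposal without some simple rhythm]; [NP some simple rhythm] — that makes 6.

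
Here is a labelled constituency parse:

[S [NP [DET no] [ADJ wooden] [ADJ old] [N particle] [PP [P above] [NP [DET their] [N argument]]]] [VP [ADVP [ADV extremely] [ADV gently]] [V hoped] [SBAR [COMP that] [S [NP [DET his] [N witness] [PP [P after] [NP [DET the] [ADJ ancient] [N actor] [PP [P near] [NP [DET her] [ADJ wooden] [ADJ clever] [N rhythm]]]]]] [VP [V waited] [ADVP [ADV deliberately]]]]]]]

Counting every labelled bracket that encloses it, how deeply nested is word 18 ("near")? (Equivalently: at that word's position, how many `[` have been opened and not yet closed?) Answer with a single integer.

Counting open brackets not yet closed at "near": [S [VP [SBAR [S [NP [PP [NP [PP [P = 9.

9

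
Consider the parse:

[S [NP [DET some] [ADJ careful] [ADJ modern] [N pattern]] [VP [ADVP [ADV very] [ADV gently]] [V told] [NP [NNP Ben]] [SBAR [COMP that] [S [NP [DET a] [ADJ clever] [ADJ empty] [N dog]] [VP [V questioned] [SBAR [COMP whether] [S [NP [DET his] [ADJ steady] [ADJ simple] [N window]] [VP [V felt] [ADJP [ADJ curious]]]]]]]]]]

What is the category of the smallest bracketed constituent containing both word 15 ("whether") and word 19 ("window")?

The smallest bracket enclosing both words is [SBAR whether his steady simple window felt curious], so the label is SBAR.

SBAR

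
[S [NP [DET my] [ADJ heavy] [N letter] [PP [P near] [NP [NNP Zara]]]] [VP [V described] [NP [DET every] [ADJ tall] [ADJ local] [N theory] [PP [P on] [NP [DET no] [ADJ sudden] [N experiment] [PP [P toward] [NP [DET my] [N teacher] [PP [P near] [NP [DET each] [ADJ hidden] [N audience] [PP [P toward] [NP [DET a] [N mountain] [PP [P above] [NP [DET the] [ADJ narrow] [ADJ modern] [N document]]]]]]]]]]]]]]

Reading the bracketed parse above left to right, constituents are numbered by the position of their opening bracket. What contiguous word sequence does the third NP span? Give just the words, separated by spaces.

every tall local theory on no sudden experiment toward my teacher near each hidden audience toward a mountain above the narrow modern document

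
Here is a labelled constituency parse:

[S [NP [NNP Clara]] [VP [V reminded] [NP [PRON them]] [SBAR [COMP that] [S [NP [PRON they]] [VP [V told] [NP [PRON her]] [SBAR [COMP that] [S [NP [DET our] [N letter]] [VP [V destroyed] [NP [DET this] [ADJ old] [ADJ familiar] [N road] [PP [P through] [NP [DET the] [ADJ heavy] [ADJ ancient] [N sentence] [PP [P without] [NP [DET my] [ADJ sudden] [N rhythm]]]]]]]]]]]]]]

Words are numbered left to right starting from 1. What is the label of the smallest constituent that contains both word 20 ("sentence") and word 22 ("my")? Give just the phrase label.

Both words fall inside [NP the heavy ancient sentence without my sudden rhythm] (words 17–24), and no smaller constituent contains them both. Label: NP.

NP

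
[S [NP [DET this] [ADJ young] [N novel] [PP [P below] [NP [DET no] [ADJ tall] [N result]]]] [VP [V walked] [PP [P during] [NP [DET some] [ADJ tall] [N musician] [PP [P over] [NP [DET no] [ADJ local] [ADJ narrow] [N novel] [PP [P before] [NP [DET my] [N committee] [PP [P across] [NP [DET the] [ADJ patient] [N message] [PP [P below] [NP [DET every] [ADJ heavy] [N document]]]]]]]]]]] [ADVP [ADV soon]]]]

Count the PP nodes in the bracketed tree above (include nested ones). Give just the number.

6

The PP constituents are: [PP below no tall result]; [PP during some tall musician over no local narrow novel before my committee across the patient message below every heavy document]; [PP over no local narrow novel before my committee across the patient message below every heavy document]; [PP before my committee across the patient message below every heavy document]; [PP across the patient message below every heavy document]; [PP below every heavy document]. Total: 6.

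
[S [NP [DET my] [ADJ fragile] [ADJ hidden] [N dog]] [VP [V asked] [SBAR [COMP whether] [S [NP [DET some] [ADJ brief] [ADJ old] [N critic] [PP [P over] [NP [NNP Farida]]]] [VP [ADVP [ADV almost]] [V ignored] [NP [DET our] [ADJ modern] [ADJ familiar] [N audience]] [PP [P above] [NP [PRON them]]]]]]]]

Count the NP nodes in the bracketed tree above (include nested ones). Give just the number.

Scanning left to right, an opening `[NP` appears at word positions 1, 7, 12, 15, 20 — 5 in total.

5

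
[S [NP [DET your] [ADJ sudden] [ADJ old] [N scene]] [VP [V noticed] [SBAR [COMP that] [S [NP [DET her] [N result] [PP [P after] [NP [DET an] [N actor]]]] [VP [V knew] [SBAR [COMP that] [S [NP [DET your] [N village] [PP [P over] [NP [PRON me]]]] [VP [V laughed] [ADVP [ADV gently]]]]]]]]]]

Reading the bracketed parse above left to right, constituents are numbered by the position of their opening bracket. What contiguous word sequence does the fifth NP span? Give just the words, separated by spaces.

me

Opening `[NP` markers occur at word positions 1, 7, 10, 14, 17; the fifth of these opens the constituent [NP me].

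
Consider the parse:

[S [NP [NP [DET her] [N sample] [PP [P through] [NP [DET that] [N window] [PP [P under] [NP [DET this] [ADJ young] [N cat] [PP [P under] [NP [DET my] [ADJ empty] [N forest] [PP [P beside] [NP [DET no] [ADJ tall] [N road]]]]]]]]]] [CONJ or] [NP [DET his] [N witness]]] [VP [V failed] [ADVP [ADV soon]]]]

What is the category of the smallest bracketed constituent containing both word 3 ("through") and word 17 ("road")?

PP

Both words fall inside [PP through that window under this young cat under my empty forest beside no tall road] (words 3–17), and no smaller constituent contains them both. Label: PP.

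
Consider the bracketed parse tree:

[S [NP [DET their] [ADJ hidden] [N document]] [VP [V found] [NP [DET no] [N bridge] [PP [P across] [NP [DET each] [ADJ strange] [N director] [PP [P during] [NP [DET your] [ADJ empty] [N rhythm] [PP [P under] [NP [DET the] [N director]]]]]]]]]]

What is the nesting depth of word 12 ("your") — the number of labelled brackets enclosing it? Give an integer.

8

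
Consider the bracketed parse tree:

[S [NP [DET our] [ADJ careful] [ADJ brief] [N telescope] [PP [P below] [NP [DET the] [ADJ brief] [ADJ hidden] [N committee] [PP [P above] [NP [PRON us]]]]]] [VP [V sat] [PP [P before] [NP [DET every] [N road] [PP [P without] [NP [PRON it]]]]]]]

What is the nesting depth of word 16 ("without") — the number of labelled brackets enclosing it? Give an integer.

6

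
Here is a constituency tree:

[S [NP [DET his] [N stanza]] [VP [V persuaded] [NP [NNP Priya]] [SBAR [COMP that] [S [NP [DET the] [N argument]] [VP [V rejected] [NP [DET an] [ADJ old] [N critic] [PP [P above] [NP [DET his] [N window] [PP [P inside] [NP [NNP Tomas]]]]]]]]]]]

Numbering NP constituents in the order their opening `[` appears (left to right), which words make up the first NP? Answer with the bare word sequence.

his stanza

In left-to-right order the NP constituents are "his stanza"; "Priya"; "the argument"; "an old critic above his window inside Tomas"; "his window inside Tomas"; "Tomas". Number 1 is "his stanza".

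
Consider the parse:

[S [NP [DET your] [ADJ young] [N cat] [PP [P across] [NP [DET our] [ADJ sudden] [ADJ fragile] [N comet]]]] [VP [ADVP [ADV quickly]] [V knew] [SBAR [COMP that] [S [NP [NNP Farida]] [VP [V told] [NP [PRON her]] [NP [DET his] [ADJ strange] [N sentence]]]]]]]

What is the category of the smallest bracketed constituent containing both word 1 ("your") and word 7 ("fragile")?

Word 1 lies under S → NP → DET; word 7 lies under S → NP → PP → NP → ADJ. The lowest shared node is the NP.

NP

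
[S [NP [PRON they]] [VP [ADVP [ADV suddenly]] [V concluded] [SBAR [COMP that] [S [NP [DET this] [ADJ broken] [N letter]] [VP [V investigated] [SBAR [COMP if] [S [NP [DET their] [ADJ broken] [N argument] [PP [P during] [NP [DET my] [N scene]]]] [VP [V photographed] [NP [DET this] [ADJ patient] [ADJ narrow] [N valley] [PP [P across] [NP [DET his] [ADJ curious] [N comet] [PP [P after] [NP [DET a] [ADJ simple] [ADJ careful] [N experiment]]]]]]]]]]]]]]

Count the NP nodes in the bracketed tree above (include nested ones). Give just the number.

The NP constituents are: [NP they]; [NP this broken letter]; [NP their broken argument during my scene]; [NP my scene]; [NP this patient narrow valley across his curious comet after a simple careful experiment]; [NP his curious comet after a simple careful experiment] …. Total: 7.

7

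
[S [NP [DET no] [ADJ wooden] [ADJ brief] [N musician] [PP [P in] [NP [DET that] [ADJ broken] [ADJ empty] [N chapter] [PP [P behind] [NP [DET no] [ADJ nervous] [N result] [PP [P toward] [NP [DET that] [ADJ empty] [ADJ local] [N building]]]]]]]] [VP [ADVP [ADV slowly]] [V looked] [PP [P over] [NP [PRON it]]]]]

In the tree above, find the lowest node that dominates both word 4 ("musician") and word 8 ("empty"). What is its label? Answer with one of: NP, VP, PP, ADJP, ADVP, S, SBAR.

NP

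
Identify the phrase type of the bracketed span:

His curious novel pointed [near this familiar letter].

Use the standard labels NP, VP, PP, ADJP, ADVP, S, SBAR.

The bracketed span "near this familiar letter" is headed by "near", making it a prepositional phrase (PP).

PP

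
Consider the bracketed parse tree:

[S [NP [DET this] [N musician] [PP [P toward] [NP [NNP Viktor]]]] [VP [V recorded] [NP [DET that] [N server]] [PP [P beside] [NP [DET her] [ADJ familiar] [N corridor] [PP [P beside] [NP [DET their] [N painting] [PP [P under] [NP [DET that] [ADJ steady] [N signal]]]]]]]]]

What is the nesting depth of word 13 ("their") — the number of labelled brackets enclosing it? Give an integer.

7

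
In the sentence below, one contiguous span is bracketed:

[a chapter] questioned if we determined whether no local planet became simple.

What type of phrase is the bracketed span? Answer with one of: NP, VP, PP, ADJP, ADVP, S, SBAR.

NP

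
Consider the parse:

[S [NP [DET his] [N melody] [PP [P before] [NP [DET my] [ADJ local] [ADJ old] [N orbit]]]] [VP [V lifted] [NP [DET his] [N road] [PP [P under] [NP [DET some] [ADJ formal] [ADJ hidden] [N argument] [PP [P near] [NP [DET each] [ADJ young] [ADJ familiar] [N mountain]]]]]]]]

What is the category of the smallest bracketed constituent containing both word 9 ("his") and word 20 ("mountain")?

NP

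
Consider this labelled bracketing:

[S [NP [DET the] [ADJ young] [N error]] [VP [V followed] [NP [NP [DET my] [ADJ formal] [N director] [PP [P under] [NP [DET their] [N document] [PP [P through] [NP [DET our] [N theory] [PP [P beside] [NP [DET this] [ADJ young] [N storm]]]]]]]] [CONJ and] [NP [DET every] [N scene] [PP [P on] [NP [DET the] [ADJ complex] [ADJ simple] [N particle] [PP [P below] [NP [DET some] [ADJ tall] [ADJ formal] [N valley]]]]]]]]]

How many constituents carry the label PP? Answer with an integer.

5

Listing each PP by its span: [PP under their document through our theory beside this young storm]; [PP through our theory beside this young storm]; [PP beside this young storm]; [PP on the complex simple particle below some tall formal valley]; [PP below some tall formal valley] — that makes 5.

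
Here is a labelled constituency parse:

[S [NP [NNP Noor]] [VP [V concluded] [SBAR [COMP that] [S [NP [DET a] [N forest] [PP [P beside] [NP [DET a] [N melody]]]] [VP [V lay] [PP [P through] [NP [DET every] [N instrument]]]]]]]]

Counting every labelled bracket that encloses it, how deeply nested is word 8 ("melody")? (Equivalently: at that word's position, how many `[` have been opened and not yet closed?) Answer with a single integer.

8

The word sits inside N, which is inside NP, inside PP, inside NP, inside S, inside SBAR, inside VP, inside S — 8 brackets in all.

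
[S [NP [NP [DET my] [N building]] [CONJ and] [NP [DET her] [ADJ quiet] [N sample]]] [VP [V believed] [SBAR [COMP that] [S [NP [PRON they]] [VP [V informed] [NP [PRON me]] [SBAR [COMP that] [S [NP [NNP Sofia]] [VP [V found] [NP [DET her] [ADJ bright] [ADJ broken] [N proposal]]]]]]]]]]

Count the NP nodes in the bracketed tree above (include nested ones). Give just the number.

7

Listing each NP by its span: [NP my building and her quiet sample]; [NP my building]; [NP her quiet sample]; [NP they]; [NP me]; [NP Sofia] … — that makes 7.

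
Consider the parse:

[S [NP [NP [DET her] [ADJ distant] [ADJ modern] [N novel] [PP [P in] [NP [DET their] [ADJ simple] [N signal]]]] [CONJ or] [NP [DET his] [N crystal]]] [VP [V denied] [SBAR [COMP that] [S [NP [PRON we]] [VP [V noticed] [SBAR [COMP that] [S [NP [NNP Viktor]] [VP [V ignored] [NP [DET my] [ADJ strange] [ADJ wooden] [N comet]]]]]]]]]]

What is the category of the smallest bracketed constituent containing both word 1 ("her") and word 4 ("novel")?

NP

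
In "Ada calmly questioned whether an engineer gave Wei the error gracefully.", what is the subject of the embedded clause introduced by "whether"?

In the embedded clause introduced by "whether" the verb is "gave"; the NP preceding it, "an engineer", is the subject.

an engineer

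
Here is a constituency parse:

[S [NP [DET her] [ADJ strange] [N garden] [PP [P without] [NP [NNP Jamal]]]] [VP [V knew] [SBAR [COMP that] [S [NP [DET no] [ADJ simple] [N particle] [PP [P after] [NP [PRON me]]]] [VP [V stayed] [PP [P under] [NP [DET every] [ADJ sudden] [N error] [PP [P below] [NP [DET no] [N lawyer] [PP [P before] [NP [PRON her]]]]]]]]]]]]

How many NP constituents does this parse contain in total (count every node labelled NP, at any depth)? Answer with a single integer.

7

Scanning left to right, an opening `[NP` appears at word positions 1, 5, 8, 12, 15, 19, 22 — 7 in total.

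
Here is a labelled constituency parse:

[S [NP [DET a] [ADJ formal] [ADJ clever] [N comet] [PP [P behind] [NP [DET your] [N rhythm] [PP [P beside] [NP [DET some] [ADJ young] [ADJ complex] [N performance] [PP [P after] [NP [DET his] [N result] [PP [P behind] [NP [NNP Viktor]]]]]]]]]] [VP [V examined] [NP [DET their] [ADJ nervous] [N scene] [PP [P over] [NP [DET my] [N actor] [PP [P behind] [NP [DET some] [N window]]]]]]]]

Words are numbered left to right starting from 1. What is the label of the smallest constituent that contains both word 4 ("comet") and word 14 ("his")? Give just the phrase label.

NP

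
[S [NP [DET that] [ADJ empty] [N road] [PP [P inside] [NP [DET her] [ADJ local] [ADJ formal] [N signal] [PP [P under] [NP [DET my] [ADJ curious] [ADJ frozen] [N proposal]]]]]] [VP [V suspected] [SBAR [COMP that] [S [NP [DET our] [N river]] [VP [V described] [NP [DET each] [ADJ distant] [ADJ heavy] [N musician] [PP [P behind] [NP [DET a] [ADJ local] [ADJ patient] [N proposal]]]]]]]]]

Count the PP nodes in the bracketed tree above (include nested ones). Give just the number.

The PP constituents are: [PP inside her local formal signal under my curious frozen proposal]; [PP under my curious frozen proposal]; [PP behind a local patient proposal]. Total: 3.

3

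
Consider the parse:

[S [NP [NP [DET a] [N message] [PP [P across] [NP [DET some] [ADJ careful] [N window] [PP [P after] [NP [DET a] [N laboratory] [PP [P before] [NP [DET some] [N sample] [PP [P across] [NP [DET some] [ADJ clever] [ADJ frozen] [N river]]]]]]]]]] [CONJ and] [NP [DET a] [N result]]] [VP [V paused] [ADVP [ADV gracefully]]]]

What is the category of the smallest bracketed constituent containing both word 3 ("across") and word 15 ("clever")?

The smallest bracket enclosing both words is [PP across some careful window after a laboratory before some sample across some clever frozen river], so the label is PP.

PP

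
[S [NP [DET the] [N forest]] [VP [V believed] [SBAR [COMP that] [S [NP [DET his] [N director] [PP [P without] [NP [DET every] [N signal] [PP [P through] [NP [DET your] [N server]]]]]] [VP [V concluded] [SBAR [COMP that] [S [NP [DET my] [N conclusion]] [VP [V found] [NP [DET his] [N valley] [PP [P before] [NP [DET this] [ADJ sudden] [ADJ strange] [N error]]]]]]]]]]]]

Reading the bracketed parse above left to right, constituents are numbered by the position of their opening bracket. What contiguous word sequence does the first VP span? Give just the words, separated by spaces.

believed that his director without every signal through your server concluded that my conclusion found his valley before this sudden strange error

Opening `[VP` markers occur at word positions 3, 13, 17; the first of these opens the constituent [VP believed that his director without every signal through your server concluded that my conclusion found his valley before this sudden strange error].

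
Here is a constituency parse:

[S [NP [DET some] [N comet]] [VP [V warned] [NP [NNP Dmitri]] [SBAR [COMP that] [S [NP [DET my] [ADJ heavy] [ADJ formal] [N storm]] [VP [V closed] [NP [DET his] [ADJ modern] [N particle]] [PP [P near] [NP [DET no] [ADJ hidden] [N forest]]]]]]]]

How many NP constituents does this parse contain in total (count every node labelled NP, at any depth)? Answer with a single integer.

5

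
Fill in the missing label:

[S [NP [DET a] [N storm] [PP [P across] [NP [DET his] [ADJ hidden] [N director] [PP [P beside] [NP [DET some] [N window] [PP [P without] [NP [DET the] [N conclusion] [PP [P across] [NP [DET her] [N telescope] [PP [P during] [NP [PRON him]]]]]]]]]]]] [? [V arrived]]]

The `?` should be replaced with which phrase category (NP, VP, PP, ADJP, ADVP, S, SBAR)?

VP

A constituent whose immediate children are V 'arrived' is a verb phrase: VP.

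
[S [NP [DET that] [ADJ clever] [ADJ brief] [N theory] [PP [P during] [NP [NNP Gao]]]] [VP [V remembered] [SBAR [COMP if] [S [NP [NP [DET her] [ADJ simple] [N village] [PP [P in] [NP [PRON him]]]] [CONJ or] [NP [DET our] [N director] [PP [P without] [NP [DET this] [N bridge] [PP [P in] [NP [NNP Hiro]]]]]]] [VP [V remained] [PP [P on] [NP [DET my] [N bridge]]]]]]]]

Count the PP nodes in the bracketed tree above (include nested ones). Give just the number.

5

The PP constituents are: [PP during Gao]; [PP in him]; [PP without this bridge in Hiro]; [PP in Hiro]; [PP on my bridge]. Total: 5.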